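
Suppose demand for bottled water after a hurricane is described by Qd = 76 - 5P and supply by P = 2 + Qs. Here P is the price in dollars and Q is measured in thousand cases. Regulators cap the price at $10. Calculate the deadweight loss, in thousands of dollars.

Rearranging supply gives Qs = P - 2. Setting quantity demanded equal to quantity supplied, 76 - 5P = P - 2, gives P* = 13 and Q* = 11.
Since 10 < 13, the ceiling is binding.
At P = 10: Qd = 76 - 5·10 = 26 and Qs = 10 - 2 = 8.
Quantity traded falls to 8. At Q = 8 the demand price is (76 - 8)/5 = 13.6 and the supply price is 2 + 8 = 10.
Deadweight loss = ½ · (13.6 - 10) · (11 - 8) = ½ · 3.6 · 3 = 5.4.

5.4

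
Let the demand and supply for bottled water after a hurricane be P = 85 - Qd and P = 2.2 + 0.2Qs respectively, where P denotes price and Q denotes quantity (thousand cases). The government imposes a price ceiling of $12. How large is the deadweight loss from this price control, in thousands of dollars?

Rearranging demand gives Qd = 85 - P; rearranging supply gives Qs = 5P - 11. Equilibrium: 85 - P = 5P - 11, so 96 = 6P and P* = 16, Q* = 69.
Since 12 < 16, the ceiling is binding.
At P = 12: Qd = 85 - 12 = 73 and Qs = 5·12 - 11 = 49.
Quantity traded falls to 49. At Q = 49 the demand price is 85 - 49 = 36 and the supply price is (11 + 49)/5 = 12.
Deadweight loss = ½ · (36 - 12) · (69 - 49) = ½ · 24 · 20 = 240.

240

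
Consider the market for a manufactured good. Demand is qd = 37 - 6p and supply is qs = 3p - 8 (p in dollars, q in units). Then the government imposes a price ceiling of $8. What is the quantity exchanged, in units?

Without the control the market clears where 37 - 6p = 3p - 8, i.e. p* = 5 and q* = 7.
Since 8 is above p* = 5, the ceiling does not bind and the free-market outcome prevails.

7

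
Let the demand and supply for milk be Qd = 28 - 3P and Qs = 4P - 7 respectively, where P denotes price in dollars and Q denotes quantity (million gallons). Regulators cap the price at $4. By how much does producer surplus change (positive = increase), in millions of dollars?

-11

In a free market, 28 - 3P = 4P - 7 gives the equilibrium P* = 5, Q* = 13.
Since 4 < 5, the ceiling is binding.
At P = 4: Qd = 28 - 3·4 = 16 and Qs = 4·4 - 7 = 9.
Producer surplus without the control is ½ · (5 - 1.75) · 13 = 21.125.
With the ceiling, producers sell 9 units at 4, so PS = ½ · (4 - 1.75) · 9 = 10.125.
Change in producer surplus = 10.125 - 21.125 = -11.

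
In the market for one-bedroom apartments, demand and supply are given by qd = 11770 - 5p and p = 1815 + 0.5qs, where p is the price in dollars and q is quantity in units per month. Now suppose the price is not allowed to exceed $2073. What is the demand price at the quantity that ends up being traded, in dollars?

Rearranging supply gives qs = 2p - 3630. Equilibrium: 11770 - 5p = 2p - 3630, so 15400 = 7p and p* = 2200, q* = 770.
Because the ceiling (2073) lies below the market-clearing price, it is binding.
At p = 2073: qd = 11770 - 5·2073 = 1405 and qs = 2·2073 - 3630 = 516.
Only 516 units reach the market. On the demand curve, the marginal buyer's willingness to pay at q = 516 is (11770 - 516)/5 = 2250.8.

2250.8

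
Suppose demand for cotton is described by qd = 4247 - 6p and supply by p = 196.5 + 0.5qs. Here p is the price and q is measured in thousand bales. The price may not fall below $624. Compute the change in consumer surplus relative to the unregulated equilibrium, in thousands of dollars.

Rearranging supply gives qs = 2p - 393. Without the control the market clears where 4247 - 6p = 2p - 393, i.e. p* = 580 and q* = 767.
Since 624 > 580, the floor is binding.
At p = 624: qd = 4247 - 6·624 = 503 and qs = 2·624 - 393 = 855.
Consumer surplus without the control is ½ · (4247/6 - 580) · 767 = 588289/12.
With the floor, consumers buy 503 units at 624, so CS = ½ · (4247/6 - 624) · 503 = 253009/12.
Change in consumer surplus = 253009/12 - 588289/12 = -27940.

-27940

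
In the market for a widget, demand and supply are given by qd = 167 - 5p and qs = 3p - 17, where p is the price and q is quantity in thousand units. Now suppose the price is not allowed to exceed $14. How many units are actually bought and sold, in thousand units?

Equilibrium: 167 - 5p = 3p - 17, so 184 = 8p and p* = 23, q* = 52.
Since 14 < 23, the ceiling is binding.
At p = 14: qd = 167 - 5·14 = 97 and qs = 3·14 - 17 = 25.
The quantity actually transacted is the short side, supply: 25.

25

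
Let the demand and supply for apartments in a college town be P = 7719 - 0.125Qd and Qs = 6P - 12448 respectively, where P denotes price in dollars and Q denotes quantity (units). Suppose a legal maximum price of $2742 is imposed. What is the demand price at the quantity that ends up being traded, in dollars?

Rearranging demand gives Qd = 61752 - 8P. In a free market, 61752 - 8P = 6P - 12448 gives the equilibrium P* = 5300, Q* = 19352.
Since 2742 < 5300, the ceiling is binding.
At P = 2742: Qd = 61752 - 8·2742 = 39816 and Qs = 6·2742 - 12448 = 4004.
Only 4004 units reach the market. On the demand curve, the marginal buyer's willingness to pay at Q = 4004 is (61752 - 4004)/8 = 7218.5.

7218.5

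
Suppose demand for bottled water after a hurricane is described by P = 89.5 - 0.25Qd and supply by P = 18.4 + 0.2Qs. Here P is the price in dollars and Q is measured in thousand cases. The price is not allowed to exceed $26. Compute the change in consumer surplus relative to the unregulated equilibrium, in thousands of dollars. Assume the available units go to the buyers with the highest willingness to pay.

Rearranging demand gives Qd = 358 - 4P; rearranging supply gives Qs = 5P - 92. Without the control the market clears where 358 - 4P = 5P - 92, i.e. P* = 50 and Q* = 158.
Since 26 < 50, the ceiling is binding.
At P = 26: Qd = 358 - 4·26 = 254 and Qs = 5·26 - 92 = 38.
Consumer surplus without the control is ½ · (89.5 - 50) · 158 = 3120.5.
With the ceiling, 38 units are sold at 26 (assume they go to the highest-value buyers). The demand price at Q = 38 is 80, so CS = ½ · [(89.5 - 26) + (80 - 26)] · 38 = 2232.5.
Change in consumer surplus = 2232.5 - 3120.5 = -888.

-888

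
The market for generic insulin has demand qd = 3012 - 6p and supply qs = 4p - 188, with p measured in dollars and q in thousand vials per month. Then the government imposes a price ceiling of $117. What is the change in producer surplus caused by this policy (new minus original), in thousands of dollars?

-139258

Setting quantity demanded equal to quantity supplied, 3012 - 6p = 4p - 188, gives p* = 320 and q* = 1092.
Because the ceiling (117) lies below the market-clearing price, it is binding.
At p = 117: qd = 3012 - 6·117 = 2310 and qs = 4·117 - 188 = 280.
Producer surplus without the control is ½ · (320 - 47) · 1092 = 149058.
With the ceiling, producers sell 280 units at 117, so PS = ½ · (117 - 47) · 280 = 9800.
Change in producer surplus = 9800 - 149058 = -139258.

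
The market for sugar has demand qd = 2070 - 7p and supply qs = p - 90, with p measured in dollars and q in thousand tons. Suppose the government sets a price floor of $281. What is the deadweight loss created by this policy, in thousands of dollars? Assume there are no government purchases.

3388

Equilibrium: 2070 - 7p = p - 90, so 2160 = 8p and p* = 270, q* = 180.
The floor of 281 is above the equilibrium price 270, so it binds.
At p = 281: qd = 2070 - 7·281 = 103 and qs = 281 - 90 = 191.
Quantity traded falls to 103. At q = 103 the demand price is (2070 - 103)/7 = 281 and the supply price is 90 + 103 = 193.
Deadweight loss = ½ · (281 - 193) · (180 - 103) = ½ · 88 · 77 = 3388.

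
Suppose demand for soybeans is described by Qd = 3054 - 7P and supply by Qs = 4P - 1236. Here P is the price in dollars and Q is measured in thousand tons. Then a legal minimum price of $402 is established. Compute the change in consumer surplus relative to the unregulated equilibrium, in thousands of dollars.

-3384

Equilibrium: 3054 - 7P = 4P - 1236, so 4290 = 11P and P* = 390, Q* = 324.
The floor of 402 is above the equilibrium price 390, so it binds.
At P = 402: Qd = 3054 - 7·402 = 240 and Qs = 4·402 - 1236 = 372.
Consumer surplus without the control is ½ · (3054/7 - 390) · 324 = 52488/7.
With the floor, consumers buy 240 units at 402, so CS = ½ · (3054/7 - 402) · 240 = 28800/7.
Change in consumer surplus = 28800/7 - 52488/7 = -3384.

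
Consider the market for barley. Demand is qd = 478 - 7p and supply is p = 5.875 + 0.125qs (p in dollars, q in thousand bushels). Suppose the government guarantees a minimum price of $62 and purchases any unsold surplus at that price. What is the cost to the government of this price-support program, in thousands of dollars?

25110

Rearranging supply gives qs = 8p - 47. In a free market, 478 - 7p = 8p - 47 gives the equilibrium p* = 35, q* = 233.
Since 62 > 35, the floor is binding.
At p = 62: qd = 478 - 7·62 = 44 and qs = 8·62 - 47 = 449.
Surplus = qs - qd = 405.
Government expenditure = surplus × support price = 405 × 62 = 25110.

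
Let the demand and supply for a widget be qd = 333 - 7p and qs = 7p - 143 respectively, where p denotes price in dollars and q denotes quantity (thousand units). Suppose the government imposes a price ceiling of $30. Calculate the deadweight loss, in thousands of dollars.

112

Equilibrium: 333 - 7p = 7p - 143, so 476 = 14p and p* = 34, q* = 95.
The ceiling of 30 is below the equilibrium price 34, so it binds.
At p = 30: qd = 333 - 7·30 = 123 and qs = 7·30 - 143 = 67.
Quantity traded falls to 67. At q = 67 the demand price is (333 - 67)/7 = 38 and the supply price is (143 + 67)/7 = 30.
Deadweight loss = ½ · (38 - 30) · (95 - 67) = ½ · 8 · 28 = 112.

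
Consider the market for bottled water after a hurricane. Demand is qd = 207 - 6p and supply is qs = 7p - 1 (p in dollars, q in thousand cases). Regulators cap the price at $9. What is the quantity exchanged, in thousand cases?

Without the control the market clears where 207 - 6p = 7p - 1, i.e. p* = 16 and q* = 111.
Because the ceiling (9) lies below the market-clearing price, it is binding.
At p = 9: qd = 207 - 6·9 = 153 and qs = 7·9 - 1 = 62.
The quantity actually transacted is the short side, supply: 62.

62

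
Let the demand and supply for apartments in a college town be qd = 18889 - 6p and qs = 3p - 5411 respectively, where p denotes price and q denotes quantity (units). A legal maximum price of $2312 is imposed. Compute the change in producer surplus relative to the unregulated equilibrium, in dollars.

Without the control the market clears where 18889 - 6p = 3p - 5411, i.e. p* = 2700 and q* = 2689.
The ceiling of 2312 is below the equilibrium price 2700, so it binds.
At p = 2312: qd = 18889 - 6·2312 = 5017 and qs = 3·2312 - 5411 = 1525.
Producer surplus without the control is ½ · (2700 - 5411/3) · 2689 = 7230721/6.
With the ceiling, producers sell 1525 units at 2312, so PS = ½ · (2312 - 5411/3) · 1525 = 2325625/6.
Change in producer surplus = 2325625/6 - 7230721/6 = -817516.

-817516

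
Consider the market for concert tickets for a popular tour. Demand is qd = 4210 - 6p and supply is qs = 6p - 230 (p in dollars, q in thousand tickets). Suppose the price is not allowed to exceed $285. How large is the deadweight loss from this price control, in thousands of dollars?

In a free market, 4210 - 6p = 6p - 230 gives the equilibrium p* = 370, q* = 1990.
The ceiling of 285 is below the equilibrium price 370, so it binds.
At p = 285: qd = 4210 - 6·285 = 2500 and qs = 6·285 - 230 = 1480.
Quantity traded falls to 1480. At q = 1480 the demand price is (4210 - 1480)/6 = 455 and the supply price is (230 + 1480)/6 = 285.
Deadweight loss = ½ · (455 - 285) · (1990 - 1480) = ½ · 170 · 510 = 43350.

43350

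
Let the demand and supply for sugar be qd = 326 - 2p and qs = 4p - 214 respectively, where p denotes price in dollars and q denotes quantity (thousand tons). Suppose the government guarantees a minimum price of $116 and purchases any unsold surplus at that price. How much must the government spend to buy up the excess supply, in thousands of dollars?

Setting quantity demanded equal to quantity supplied, 326 - 2p = 4p - 214, gives p* = 90 and q* = 146.
The floor of 116 is above the equilibrium price 90, so it binds.
At p = 116: qd = 326 - 2·116 = 94 and qs = 4·116 - 214 = 250.
Surplus = qs - qd = 156.
Government expenditure = surplus × support price = 156 × 116 = 18096.

18096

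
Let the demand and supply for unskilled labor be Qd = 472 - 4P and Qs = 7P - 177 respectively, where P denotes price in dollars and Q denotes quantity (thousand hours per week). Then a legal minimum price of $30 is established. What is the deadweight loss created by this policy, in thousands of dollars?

Without the control the market clears where 472 - 4P = 7P - 177, i.e. P* = 59 and Q* = 236.
Since 30 is below P* = 59, the floor does not bind and the free-market outcome prevails.
Since the control does not bind, no trades are prevented and deadweight loss is zero.

0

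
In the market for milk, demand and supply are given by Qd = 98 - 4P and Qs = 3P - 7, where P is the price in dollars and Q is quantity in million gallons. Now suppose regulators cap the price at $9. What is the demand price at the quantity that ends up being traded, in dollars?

Without the control the market clears where 98 - 4P = 3P - 7, i.e. P* = 15 and Q* = 38.
The ceiling of 9 is below the equilibrium price 15, so it binds.
At P = 9: Qd = 98 - 4·9 = 62 and Qs = 3·9 - 7 = 20.
Only 20 units reach the market. On the demand curve, the marginal buyer's willingness to pay at Q = 20 is (98 - 20)/4 = 19.5.

19.5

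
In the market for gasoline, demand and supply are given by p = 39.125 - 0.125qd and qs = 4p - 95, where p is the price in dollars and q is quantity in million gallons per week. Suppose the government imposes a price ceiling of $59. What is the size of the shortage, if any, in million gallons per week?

0

Rearranging demand gives qd = 313 - 8p. Without the control the market clears where 313 - 8p = 4p - 95, i.e. p* = 34 and q* = 41.
Since 59 is above p* = 34, the ceiling does not bind and the free-market outcome prevails.
Since the control does not bind, there is no shortage.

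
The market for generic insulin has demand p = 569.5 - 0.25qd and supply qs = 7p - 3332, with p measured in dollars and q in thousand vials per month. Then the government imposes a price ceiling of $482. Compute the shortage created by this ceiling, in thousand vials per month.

308

Rearranging demand gives qd = 2278 - 4p. Setting quantity demanded equal to quantity supplied, 2278 - 4p = 7p - 3332, gives p* = 510 and q* = 238.
Because the ceiling (482) lies below the market-clearing price, it is binding.
At p = 482: qd = 2278 - 4·482 = 350 and qs = 7·482 - 3332 = 42.
Shortage = qd - qs = 350 - 42 = 308.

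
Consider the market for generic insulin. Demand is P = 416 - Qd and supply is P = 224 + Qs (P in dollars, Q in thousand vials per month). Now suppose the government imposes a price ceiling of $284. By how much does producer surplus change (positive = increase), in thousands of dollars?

-2808

Rearranging demand gives Qd = 416 - P; rearranging supply gives Qs = P - 224. In a free market, 416 - P = P - 224 gives the equilibrium P* = 320, Q* = 96.
Since 284 < 320, the ceiling is binding.
At P = 284: Qd = 416 - 284 = 132 and Qs = 284 - 224 = 60.
Producer surplus without the control is ½ · (320 - 224) · 96 = 4608.
With the ceiling, producers sell 60 units at 284, so PS = ½ · (284 - 224) · 60 = 1800.
Change in producer surplus = 1800 - 4608 = -2808.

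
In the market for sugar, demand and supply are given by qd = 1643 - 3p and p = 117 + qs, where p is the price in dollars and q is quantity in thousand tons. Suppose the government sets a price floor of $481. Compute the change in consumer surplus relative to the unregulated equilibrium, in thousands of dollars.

Rearranging supply gives qs = p - 117. Equilibrium: 1643 - 3p = p - 117, so 1760 = 4p and p* = 440, q* = 323.
Since 481 > 440, the floor is binding.
At p = 481: qd = 1643 - 3·481 = 200 and qs = 481 - 117 = 364.
Consumer surplus without the control is ½ · (1643/3 - 440) · 323 = 104329/6.
With the floor, consumers buy 200 units at 481, so CS = ½ · (1643/3 - 481) · 200 = 20000/3.
Change in consumer surplus = 20000/3 - 104329/6 = -10721.5.

-10721.5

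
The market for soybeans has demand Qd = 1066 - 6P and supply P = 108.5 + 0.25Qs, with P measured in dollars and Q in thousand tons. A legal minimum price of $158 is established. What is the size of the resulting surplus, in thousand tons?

80

Rearranging supply gives Qs = 4P - 434. In a free market, 1066 - 6P = 4P - 434 gives the equilibrium P* = 150, Q* = 166.
Because the floor (158) lies above the market-clearing price, it is binding.
At P = 158: Qd = 1066 - 6·158 = 118 and Qs = 4·158 - 434 = 198.
Surplus = Qs - Qd = 198 - 118 = 80.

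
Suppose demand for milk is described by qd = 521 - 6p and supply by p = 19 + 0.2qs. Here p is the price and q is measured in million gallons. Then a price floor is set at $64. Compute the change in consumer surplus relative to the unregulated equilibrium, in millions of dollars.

-1288

Rearranging supply gives qs = 5p - 95. Equilibrium: 521 - 6p = 5p - 95, so 616 = 11p and p* = 56, q* = 185.
The floor of 64 is above the equilibrium price 56, so it binds.
At p = 64: qd = 521 - 6·64 = 137 and qs = 5·64 - 95 = 225.
Consumer surplus without the control is ½ · (521/6 - 56) · 185 = 34225/12.
With the floor, consumers buy 137 units at 64, so CS = ½ · (521/6 - 64) · 137 = 18769/12.
Change in consumer surplus = 18769/12 - 34225/12 = -1288.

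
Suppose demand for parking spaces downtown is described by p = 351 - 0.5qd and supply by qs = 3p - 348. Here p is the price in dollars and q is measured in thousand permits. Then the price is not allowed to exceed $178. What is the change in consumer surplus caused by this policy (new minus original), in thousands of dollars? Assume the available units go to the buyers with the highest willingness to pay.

3648

Rearranging demand gives qd = 702 - 2p. Without the control the market clears where 702 - 2p = 3p - 348, i.e. p* = 210 and q* = 282.
Because the ceiling (178) lies below the market-clearing price, it is binding.
At p = 178: qd = 702 - 2·178 = 346 and qs = 3·178 - 348 = 186.
Consumer surplus without the control is ½ · (351 - 210) · 282 = 19881.
With the ceiling, 186 units are sold at 178 (assume they go to the highest-value buyers). The demand price at q = 186 is 258, so CS = ½ · [(351 - 178) + (258 - 178)] · 186 = 23529.
Change in consumer surplus = 23529 - 19881 = 3648.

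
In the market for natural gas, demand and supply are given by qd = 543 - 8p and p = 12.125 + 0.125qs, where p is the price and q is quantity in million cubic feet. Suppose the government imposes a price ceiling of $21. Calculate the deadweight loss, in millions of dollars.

Rearranging supply gives qs = 8p - 97. Without the control the market clears where 543 - 8p = 8p - 97, i.e. p* = 40 and q* = 223.
Since 21 < 40, the ceiling is binding.
At p = 21: qd = 543 - 8·21 = 375 and qs = 8·21 - 97 = 71.
Quantity traded falls to 71. At q = 71 the demand price is (543 - 71)/8 = 59 and the supply price is (97 + 71)/8 = 21.
Deadweight loss = ½ · (59 - 21) · (223 - 71) = ½ · 38 · 152 = 2888.

2888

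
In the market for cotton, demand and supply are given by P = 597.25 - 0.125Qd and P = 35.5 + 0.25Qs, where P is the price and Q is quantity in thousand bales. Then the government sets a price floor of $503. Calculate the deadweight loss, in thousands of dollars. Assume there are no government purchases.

103788

Rearranging demand gives Qd = 4778 - 8P; rearranging supply gives Qs = 4P - 142. In a free market, 4778 - 8P = 4P - 142 gives the equilibrium P* = 410, Q* = 1498.
Because the floor (503) lies above the market-clearing price, it is binding.
At P = 503: Qd = 4778 - 8·503 = 754 and Qs = 4·503 - 142 = 1870.
Quantity traded falls to 754. At Q = 754 the demand price is (4778 - 754)/8 = 503 and the supply price is (142 + 754)/4 = 224.
Deadweight loss = ½ · (503 - 224) · (1498 - 754) = ½ · 279 · 744 = 103788.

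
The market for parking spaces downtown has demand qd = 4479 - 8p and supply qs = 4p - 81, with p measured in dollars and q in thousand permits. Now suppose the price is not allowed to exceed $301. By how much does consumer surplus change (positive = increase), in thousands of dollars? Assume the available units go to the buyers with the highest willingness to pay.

82476

In a free market, 4479 - 8p = 4p - 81 gives the equilibrium p* = 380, q* = 1439.
Since 301 < 380, the ceiling is binding.
At p = 301: qd = 4479 - 8·301 = 2071 and qs = 4·301 - 81 = 1123.
Consumer surplus without the control is ½ · (559.875 - 380) · 1439 = 129420.0625.
With the ceiling, 1123 units are sold at 301 (assume they go to the highest-value buyers). The demand price at q = 1123 is 419.5, so CS = ½ · [(559.875 - 301) + (419.5 - 301)] · 1123 = 211896.0625.
Change in consumer surplus = 211896.0625 - 129420.0625 = 82476.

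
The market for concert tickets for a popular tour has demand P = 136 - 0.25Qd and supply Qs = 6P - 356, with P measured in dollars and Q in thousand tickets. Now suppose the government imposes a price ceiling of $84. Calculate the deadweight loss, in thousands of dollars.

Rearranging demand gives Qd = 544 - 4P. In a free market, 544 - 4P = 6P - 356 gives the equilibrium P* = 90, Q* = 184.
Since 84 < 90, the ceiling is binding.
At P = 84: Qd = 544 - 4·84 = 208 and Qs = 6·84 - 356 = 148.
Quantity traded falls to 148. At Q = 148 the demand price is (544 - 148)/4 = 99 and the supply price is (356 + 148)/6 = 84.
Deadweight loss = ½ · (99 - 84) · (184 - 148) = ½ · 15 · 36 = 270.

270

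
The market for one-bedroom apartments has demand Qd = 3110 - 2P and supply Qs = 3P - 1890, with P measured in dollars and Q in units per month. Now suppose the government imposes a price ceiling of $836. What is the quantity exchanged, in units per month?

618

In a free market, 3110 - 2P = 3P - 1890 gives the equilibrium P* = 1000, Q* = 1110.
The ceiling of 836 is below the equilibrium price 1000, so it binds.
At P = 836: Qd = 3110 - 2·836 = 1438 and Qs = 3·836 - 1890 = 618.
The quantity actually transacted is the short side, supply: 618.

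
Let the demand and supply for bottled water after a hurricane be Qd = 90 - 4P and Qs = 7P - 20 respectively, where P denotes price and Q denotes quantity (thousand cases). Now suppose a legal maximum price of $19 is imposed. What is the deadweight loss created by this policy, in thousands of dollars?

In a free market, 90 - 4P = 7P - 20 gives the equilibrium P* = 10, Q* = 50.
The ceiling of 19 is above the equilibrium price 10, so it is not binding; the market clears at P* = 10, Q* = 50.
Since the control does not bind, no trades are prevented and deadweight loss is zero.

0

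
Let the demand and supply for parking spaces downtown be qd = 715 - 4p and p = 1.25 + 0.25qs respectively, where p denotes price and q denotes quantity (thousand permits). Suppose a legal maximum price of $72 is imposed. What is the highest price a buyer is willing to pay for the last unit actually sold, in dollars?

Rearranging supply gives qs = 4p - 5. Setting quantity demanded equal to quantity supplied, 715 - 4p = 4p - 5, gives p* = 90 and q* = 355.
The ceiling of 72 is below the equilibrium price 90, so it binds.
At p = 72: qd = 715 - 4·72 = 427 and qs = 4·72 - 5 = 283.
Only 283 units reach the market. On the demand curve, the marginal buyer's willingness to pay at q = 283 is (715 - 283)/4 = 108.

108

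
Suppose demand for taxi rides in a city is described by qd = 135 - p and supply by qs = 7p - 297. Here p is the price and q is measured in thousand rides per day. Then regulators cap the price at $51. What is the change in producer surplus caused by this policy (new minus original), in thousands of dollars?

-211.5

Equilibrium: 135 - p = 7p - 297, so 432 = 8p and p* = 54, q* = 81.
Since 51 < 54, the ceiling is binding.
At p = 51: qd = 135 - 51 = 84 and qs = 7·51 - 297 = 60.
Producer surplus without the control is ½ · (54 - 297/7) · 81 = 6561/14.
With the ceiling, producers sell 60 units at 51, so PS = ½ · (51 - 297/7) · 60 = 1800/7.
Change in producer surplus = 1800/7 - 6561/14 = -211.5.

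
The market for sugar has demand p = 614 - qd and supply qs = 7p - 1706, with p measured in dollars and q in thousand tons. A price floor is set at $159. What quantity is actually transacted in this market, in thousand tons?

Rearranging demand gives qd = 614 - p. Without the control the market clears where 614 - p = 7p - 1706, i.e. p* = 290 and q* = 324.
The floor of 159 is below the equilibrium price 290, so it is not binding; the market clears at p* = 290, q* = 324.

324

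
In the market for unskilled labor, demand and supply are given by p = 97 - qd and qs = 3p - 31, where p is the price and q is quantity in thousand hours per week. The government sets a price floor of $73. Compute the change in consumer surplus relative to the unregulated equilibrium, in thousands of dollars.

-1824.5

Rearranging demand gives qd = 97 - p. Without the control the market clears where 97 - p = 3p - 31, i.e. p* = 32 and q* = 65.
The floor of 73 is above the equilibrium price 32, so it binds.
At p = 73: qd = 97 - 73 = 24 and qs = 3·73 - 31 = 188.
Consumer surplus without the control is ½ · (97 - 32) · 65 = 2112.5.
With the floor, consumers buy 24 units at 73, so CS = ½ · (97 - 73) · 24 = 288.
Change in consumer surplus = 288 - 2112.5 = -1824.5.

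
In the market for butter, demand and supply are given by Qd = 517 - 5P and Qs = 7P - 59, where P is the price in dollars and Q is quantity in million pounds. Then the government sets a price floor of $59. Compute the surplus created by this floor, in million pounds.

Setting quantity demanded equal to quantity supplied, 517 - 5P = 7P - 59, gives P* = 48 and Q* = 277.
Because the floor (59) lies above the market-clearing price, it is binding.
At P = 59: Qd = 517 - 5·59 = 222 and Qs = 7·59 - 59 = 354.
Surplus = Qs - Qd = 354 - 222 = 132.

132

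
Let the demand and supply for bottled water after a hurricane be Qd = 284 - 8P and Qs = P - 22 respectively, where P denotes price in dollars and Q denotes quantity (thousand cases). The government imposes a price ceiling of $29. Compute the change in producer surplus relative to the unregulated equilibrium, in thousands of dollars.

-47.5

Equilibrium: 284 - 8P = P - 22, so 306 = 9P and P* = 34, Q* = 12.
The ceiling of 29 is below the equilibrium price 34, so it binds.
At P = 29: Qd = 284 - 8·29 = 52 and Qs = 29 - 22 = 7.
Producer surplus without the control is ½ · (34 - 22) · 12 = 72.
With the ceiling, producers sell 7 units at 29, so PS = ½ · (29 - 22) · 7 = 24.5.
Change in producer surplus = 24.5 - 72 = -47.5.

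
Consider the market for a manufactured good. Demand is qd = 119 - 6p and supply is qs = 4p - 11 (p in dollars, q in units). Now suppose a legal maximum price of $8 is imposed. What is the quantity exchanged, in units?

Setting quantity demanded equal to quantity supplied, 119 - 6p = 4p - 11, gives p* = 13 and q* = 41.
Because the ceiling (8) lies below the market-clearing price, it is binding.
At p = 8: qd = 119 - 6·8 = 71 and qs = 4·8 - 11 = 21.
The quantity actually transacted is the short side, supply: 21.

21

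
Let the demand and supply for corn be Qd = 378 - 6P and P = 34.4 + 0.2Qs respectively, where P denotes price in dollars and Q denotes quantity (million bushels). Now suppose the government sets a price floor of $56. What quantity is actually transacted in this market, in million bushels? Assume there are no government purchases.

Rearranging supply gives Qs = 5P - 172. Setting quantity demanded equal to quantity supplied, 378 - 6P = 5P - 172, gives P* = 50 and Q* = 78.
Since 56 > 50, the floor is binding.
At P = 56: Qd = 378 - 6·56 = 42 and Qs = 5·56 - 172 = 108.
The quantity actually transacted is the short side, demand: 42.

42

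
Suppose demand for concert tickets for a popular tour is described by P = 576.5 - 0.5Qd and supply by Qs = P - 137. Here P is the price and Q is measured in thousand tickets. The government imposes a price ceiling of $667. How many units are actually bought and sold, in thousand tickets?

Rearranging demand gives Qd = 1153 - 2P. Equilibrium: 1153 - 2P = P - 137, so 1290 = 3P and P* = 430, Q* = 293.
Since 667 is above P* = 430, the ceiling does not bind and the free-market outcome prevails.

293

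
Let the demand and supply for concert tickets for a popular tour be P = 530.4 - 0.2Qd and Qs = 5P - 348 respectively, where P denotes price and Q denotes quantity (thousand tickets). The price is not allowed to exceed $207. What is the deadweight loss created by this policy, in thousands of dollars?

43245

Rearranging demand gives Qd = 2652 - 5P. Without the control the market clears where 2652 - 5P = 5P - 348, i.e. P* = 300 and Q* = 1152.
The ceiling of 207 is below the equilibrium price 300, so it binds.
At P = 207: Qd = 2652 - 5·207 = 1617 and Qs = 5·207 - 348 = 687.
Quantity traded falls to 687. At Q = 687 the demand price is (2652 - 687)/5 = 393 and the supply price is (348 + 687)/5 = 207.
Deadweight loss = ½ · (393 - 207) · (1152 - 687) = ½ · 186 · 465 = 43245.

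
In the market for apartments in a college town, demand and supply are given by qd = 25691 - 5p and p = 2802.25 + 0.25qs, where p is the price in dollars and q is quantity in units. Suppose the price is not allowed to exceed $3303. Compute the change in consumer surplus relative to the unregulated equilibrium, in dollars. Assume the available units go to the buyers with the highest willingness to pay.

580056.6

Rearranging supply gives qs = 4p - 11209. Equilibrium: 25691 - 5p = 4p - 11209, so 36900 = 9p and p* = 4100, q* = 5191.
The ceiling of 3303 is below the equilibrium price 4100, so it binds.
At p = 3303: qd = 25691 - 5·3303 = 9176 and qs = 4·3303 - 11209 = 2003.
Consumer surplus without the control is ½ · (5138.2 - 4100) · 5191 = 2694648.1.
With the ceiling, 2003 units are sold at 3303 (assume they go to the highest-value buyers). The demand price at q = 2003 is 4737.6, so CS = ½ · [(5138.2 - 3303) + (4737.6 - 3303)] · 2003 = 3274704.7.
Change in consumer surplus = 3274704.7 - 2694648.1 = 580056.6.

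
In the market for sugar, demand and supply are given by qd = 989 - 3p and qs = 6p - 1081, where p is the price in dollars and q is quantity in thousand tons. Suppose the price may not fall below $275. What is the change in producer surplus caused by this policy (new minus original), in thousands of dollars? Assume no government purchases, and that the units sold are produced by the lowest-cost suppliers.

5861.25

Without the control the market clears where 989 - 3p = 6p - 1081, i.e. p* = 230 and q* = 299.
Since 275 > 230, the floor is binding.
At p = 275: qd = 989 - 3·275 = 164 and qs = 6·275 - 1081 = 569.
Producer surplus without the control is ½ · (230 - 1081/6) · 299 = 89401/12.
With the floor, 164 units are sold at 275. The supply price at q = 164 is 207.5, so PS = ½ · [(275 - 1081/6) + (275 - 207.5)] · 164 = 39934/3.
Change in producer surplus = 39934/3 - 89401/12 = 5861.25.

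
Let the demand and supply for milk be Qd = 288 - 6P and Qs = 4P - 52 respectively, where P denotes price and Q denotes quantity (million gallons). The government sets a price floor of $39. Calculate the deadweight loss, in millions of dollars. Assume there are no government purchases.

187.5

Setting quantity demanded equal to quantity supplied, 288 - 6P = 4P - 52, gives P* = 34 and Q* = 84.
Because the floor (39) lies above the market-clearing price, it is binding.
At P = 39: Qd = 288 - 6·39 = 54 and Qs = 4·39 - 52 = 104.
Quantity traded falls to 54. At Q = 54 the demand price is (288 - 54)/6 = 39 and the supply price is (52 + 54)/4 = 26.5.
Deadweight loss = ½ · (39 - 26.5) · (84 - 54) = ½ · 12.5 · 30 = 187.5.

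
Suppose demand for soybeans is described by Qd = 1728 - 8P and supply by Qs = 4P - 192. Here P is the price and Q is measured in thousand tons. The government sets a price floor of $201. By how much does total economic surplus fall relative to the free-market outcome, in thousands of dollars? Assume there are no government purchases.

20172

Without the control the market clears where 1728 - 8P = 4P - 192, i.e. P* = 160 and Q* = 448.
Since 201 > 160, the floor is binding.
At P = 201: Qd = 1728 - 8·201 = 120 and Qs = 4·201 - 192 = 612.
Quantity traded falls to 120. At Q = 120 the demand price is (1728 - 120)/8 = 201 and the supply price is (192 + 120)/4 = 78.
Deadweight loss = ½ · (201 - 78) · (448 - 120) = ½ · 123 · 328 = 20172.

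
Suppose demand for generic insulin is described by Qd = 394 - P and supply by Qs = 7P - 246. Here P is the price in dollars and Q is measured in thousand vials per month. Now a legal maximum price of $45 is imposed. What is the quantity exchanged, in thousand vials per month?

In a free market, 394 - P = 7P - 246 gives the equilibrium P* = 80, Q* = 314.
Because the ceiling (45) lies below the market-clearing price, it is binding.
At P = 45: Qd = 394 - 45 = 349 and Qs = 7·45 - 246 = 69.
The quantity actually transacted is the short side, supply: 69.

69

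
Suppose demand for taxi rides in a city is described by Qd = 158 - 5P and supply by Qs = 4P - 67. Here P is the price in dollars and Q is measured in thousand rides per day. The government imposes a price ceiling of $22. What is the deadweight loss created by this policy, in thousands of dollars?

32.4

Without the control the market clears where 158 - 5P = 4P - 67, i.e. P* = 25 and Q* = 33.
Since 22 < 25, the ceiling is binding.
At P = 22: Qd = 158 - 5·22 = 48 and Qs = 4·22 - 67 = 21.
Quantity traded falls to 21. At Q = 21 the demand price is (158 - 21)/5 = 27.4 and the supply price is (67 + 21)/4 = 22.
Deadweight loss = ½ · (27.4 - 22) · (33 - 21) = ½ · 5.4 · 12 = 32.4.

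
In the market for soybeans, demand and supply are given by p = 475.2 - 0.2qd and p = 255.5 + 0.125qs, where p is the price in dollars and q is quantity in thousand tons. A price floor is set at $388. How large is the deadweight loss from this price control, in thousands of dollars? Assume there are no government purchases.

Rearranging demand gives qd = 2376 - 5p; rearranging supply gives qs = 8p - 2044. In a free market, 2376 - 5p = 8p - 2044 gives the equilibrium p* = 340, q* = 676.
The floor of 388 is above the equilibrium price 340, so it binds.
At p = 388: qd = 2376 - 5·388 = 436 and qs = 8·388 - 2044 = 1060.
Quantity traded falls to 436. At q = 436 the demand price is (2376 - 436)/5 = 388 and the supply price is (2044 + 436)/8 = 310.
Deadweight loss = ½ · (388 - 310) · (676 - 436) = ½ · 78 · 240 = 9360.

9360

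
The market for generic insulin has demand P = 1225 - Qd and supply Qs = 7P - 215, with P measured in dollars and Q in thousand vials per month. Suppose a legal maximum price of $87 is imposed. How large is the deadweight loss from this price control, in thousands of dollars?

Rearranging demand gives Qd = 1225 - P. Equilibrium: 1225 - P = 7P - 215, so 1440 = 8P and P* = 180, Q* = 1045.
Since 87 < 180, the ceiling is binding.
At P = 87: Qd = 1225 - 87 = 1138 and Qs = 7·87 - 215 = 394.
Quantity traded falls to 394. At Q = 394 the demand price is 1225 - 394 = 831 and the supply price is (215 + 394)/7 = 87.
Deadweight loss = ½ · (831 - 87) · (1045 - 394) = ½ · 744 · 651 = 242172.

242172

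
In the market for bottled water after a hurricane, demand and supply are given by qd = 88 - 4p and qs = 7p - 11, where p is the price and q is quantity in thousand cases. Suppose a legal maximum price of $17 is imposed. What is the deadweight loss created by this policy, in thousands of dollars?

Setting quantity demanded equal to quantity supplied, 88 - 4p = 7p - 11, gives p* = 9 and q* = 52.
The ceiling of 17 is above the equilibrium price 9, so it is not binding; the market clears at p* = 9, q* = 52.
Since the control does not bind, no trades are prevented and deadweight loss is zero.

0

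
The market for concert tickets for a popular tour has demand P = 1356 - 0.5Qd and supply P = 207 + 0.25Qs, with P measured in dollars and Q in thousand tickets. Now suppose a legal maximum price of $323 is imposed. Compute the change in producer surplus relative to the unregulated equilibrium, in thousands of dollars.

Rearranging demand gives Qd = 2712 - 2P; rearranging supply gives Qs = 4P - 828. Without the control the market clears where 2712 - 2P = 4P - 828, i.e. P* = 590 and Q* = 1532.
The ceiling of 323 is below the equilibrium price 590, so it binds.
At P = 323: Qd = 2712 - 2·323 = 2066 and Qs = 4·323 - 828 = 464.
Producer surplus without the control is ½ · (590 - 207) · 1532 = 293378.
With the ceiling, producers sell 464 units at 323, so PS = ½ · (323 - 207) · 464 = 26912.
Change in producer surplus = 26912 - 293378 = -266466.

-266466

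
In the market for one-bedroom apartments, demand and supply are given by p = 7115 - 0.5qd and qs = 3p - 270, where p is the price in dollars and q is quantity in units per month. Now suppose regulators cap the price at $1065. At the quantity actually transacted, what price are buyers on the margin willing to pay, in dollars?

Rearranging demand gives qd = 14230 - 2p. Equilibrium: 14230 - 2p = 3p - 270, so 14500 = 5p and p* = 2900, q* = 8430.
The ceiling of 1065 is below the equilibrium price 2900, so it binds.
At p = 1065: qd = 14230 - 2·1065 = 12100 and qs = 3·1065 - 270 = 2925.
Only 2925 units reach the market. On the demand curve, the marginal buyer's willingness to pay at q = 2925 is (14230 - 2925)/2 = 5652.5.

5652.5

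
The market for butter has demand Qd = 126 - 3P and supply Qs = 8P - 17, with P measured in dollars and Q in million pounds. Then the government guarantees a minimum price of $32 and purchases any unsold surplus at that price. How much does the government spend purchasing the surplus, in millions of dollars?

Setting quantity demanded equal to quantity supplied, 126 - 3P = 8P - 17, gives P* = 13 and Q* = 87.
Since 32 > 13, the floor is binding.
At P = 32: Qd = 126 - 3·32 = 30 and Qs = 8·32 - 17 = 239.
Surplus = Qs - Qd = 209.
Government expenditure = surplus × support price = 209 × 32 = 6688.

6688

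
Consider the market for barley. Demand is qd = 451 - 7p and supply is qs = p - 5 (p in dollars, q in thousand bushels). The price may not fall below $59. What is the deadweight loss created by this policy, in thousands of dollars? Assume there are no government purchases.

Equilibrium: 451 - 7p = p - 5, so 456 = 8p and p* = 57, q* = 52.
Since 59 > 57, the floor is binding.
At p = 59: qd = 451 - 7·59 = 38 and qs = 59 - 5 = 54.
Quantity traded falls to 38. At q = 38 the demand price is (451 - 38)/7 = 59 and the supply price is 5 + 38 = 43.
Deadweight loss = ½ · (59 - 43) · (52 - 38) = ½ · 16 · 14 = 112.

112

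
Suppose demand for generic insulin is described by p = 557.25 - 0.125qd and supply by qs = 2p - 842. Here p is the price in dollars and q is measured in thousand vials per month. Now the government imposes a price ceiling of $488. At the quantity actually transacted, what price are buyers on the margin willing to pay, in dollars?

540.5

Rearranging demand gives qd = 4458 - 8p. Without the control the market clears where 4458 - 8p = 2p - 842, i.e. p* = 530 and q* = 218.
Since 488 < 530, the ceiling is binding.
At p = 488: qd = 4458 - 8·488 = 554 and qs = 2·488 - 842 = 134.
Only 134 units reach the market. On the demand curve, the marginal buyer's willingness to pay at q = 134 is (4458 - 134)/8 = 540.5.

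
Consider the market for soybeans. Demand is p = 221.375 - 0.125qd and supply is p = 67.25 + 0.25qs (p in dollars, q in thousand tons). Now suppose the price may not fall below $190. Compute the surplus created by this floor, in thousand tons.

Rearranging demand gives qd = 1771 - 8p; rearranging supply gives qs = 4p - 269. Equilibrium: 1771 - 8p = 4p - 269, so 2040 = 12p and p* = 170, q* = 411.
The floor of 190 is above the equilibrium price 170, so it binds.
At p = 190: qd = 1771 - 8·190 = 251 and qs = 4·190 - 269 = 491.
Surplus = qs - qd = 491 - 251 = 240.

240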